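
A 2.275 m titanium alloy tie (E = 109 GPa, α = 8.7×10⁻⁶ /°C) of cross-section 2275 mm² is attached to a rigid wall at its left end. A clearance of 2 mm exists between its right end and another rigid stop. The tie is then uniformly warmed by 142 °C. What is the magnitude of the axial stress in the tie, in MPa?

σ ≈ 38.8 MPa (compressive)

Unrestrained expansion: δ_free = αΔT L = 8.7×10⁻⁶ × 142 × 2275 = 2.811 mm.
This exceeds the 2 mm gap, so the wall pushes back. The portion of expansion that must be recovered elastically is δ_free − gap = 2.811 − 2 = 0.8105 mm.
Compatibility: PL/(AE) = 0.8105 mm, so σ = P/A = E × (0.8105/2275) = 38.83 MPa.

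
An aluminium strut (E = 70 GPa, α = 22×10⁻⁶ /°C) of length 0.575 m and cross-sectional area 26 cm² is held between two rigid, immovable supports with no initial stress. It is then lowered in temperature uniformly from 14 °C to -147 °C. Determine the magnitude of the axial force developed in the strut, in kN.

With zero net strain, σ = E·αΔT = 70 GPa × 22×10⁻⁶ × 161 = 247.9 MPa.
Axial force P = σA = 247.9 × 2600 = 644600 N = 644.6 kN, tensile.

P ≈ 645 kN (tensile)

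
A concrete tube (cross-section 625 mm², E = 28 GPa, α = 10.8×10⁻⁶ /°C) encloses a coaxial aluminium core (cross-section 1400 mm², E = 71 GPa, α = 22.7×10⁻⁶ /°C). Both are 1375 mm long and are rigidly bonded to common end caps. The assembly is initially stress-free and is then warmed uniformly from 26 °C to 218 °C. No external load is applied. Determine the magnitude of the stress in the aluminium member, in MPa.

Equilibrium of a rigid end plate with no external load gives equal and opposite internal forces ±P in the two members. Since α_{aluminium} > α_{concrete}, heating drives the aluminium into compression and the concrete into tension.
Equating the net (thermal + elastic) strains gives |α₁ − α₂|·ΔT = P·[1/(A₁E₁) + 1/(A₂E₂)].
|α₁ − α₂|·ΔT = 11.9×10⁻⁶ × 192 = 0.002285.
1/(A₁E₁) + 1/(A₂E₂) = 1/(625×28×10³) + 1/(1400×71×10³) = 6.72×10⁻⁸ N⁻¹.
So P = 0.002285 / 6.72×10⁻⁸ = 34 kN.
σ_{aluminium} = P/A₂ = 34000/1400 = 24.28 MPa, compressive.

σ ≈ 24.3 MPa (compressive)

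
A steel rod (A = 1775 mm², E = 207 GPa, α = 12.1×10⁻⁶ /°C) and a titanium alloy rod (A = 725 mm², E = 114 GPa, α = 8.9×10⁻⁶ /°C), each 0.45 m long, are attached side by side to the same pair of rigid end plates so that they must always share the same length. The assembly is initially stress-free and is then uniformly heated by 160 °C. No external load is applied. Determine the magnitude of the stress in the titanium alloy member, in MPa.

σ ≈ 47.6 MPa (tensile)

Both members must finish at the same length. With the larger α, the steel tends to over-expand; the plates restrain it, putting the steel in compression and the titanium alloy in tension. With no external load the two internal forces are equal and opposite, magnitude P.
Equating the net (thermal + elastic) strains gives |α₁ − α₂|·ΔT = P·[1/(A₁E₁) + 1/(A₂E₂)].
|α₁ − α₂|·ΔT = 3.2×10⁻⁶ × 160 = 0.000512.
1/(A₁E₁) + 1/(A₂E₂) = 1/(1775×207×10³) + 1/(725×114×10³) = 1.482×10⁻⁸ N⁻¹.
P = 0.000512 / 1.482×10⁻⁸ = 34550 N = 34.55 kN.
σ_{titanium alloy} = P/A₂ = 34550/725 = 47.65 MPa, tensile.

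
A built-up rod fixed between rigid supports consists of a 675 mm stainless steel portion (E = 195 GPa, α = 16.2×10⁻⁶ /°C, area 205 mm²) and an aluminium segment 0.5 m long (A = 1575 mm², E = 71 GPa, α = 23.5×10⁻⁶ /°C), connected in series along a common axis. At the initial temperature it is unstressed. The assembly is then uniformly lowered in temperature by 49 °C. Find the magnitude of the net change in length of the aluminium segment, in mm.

Free thermal contraction of the whole bar: Σ αᵢΔT Lᵢ = 16.2×10⁻⁶×49×675 + 23.5×10⁻⁶×49×500 = 1.112 mm.
The rigid supports impose zero overall length change; the single axial force P common to all segments must satisfy P Σ Lᵢ/(AᵢEᵢ) = δ_free.
Σ Lᵢ/(AᵢEᵢ) = 675/(205×195×10³) + 500/(1575×71×10³) = 2.136×10⁻⁵ mm/N.
So P = 1.112 / 2.136×10⁻⁵ = 52.05 kN, tensile.
For the aluminium segment, free thermal change = 23.5×10⁻⁶×49×500 = 0.5757 mm and elastic change from P = 52050×500/(1575×71×10³) = 0.2327 mm; these oppose, so the net change is 0.343 mm (segment shortens).

|ΔL| ≈ 0.343 mm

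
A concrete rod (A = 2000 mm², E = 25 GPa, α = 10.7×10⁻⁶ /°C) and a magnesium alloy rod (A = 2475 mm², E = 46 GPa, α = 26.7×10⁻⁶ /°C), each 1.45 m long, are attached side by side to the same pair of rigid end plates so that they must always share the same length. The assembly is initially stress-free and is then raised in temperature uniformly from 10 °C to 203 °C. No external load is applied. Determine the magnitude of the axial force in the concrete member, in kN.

P ≈ 107 kN (tensile in the concrete)

Both members must finish at the same length. With the larger α, the magnesium alloy tends to over-expand; the plates restrain it, putting the magnesium alloy in compression and the concrete in tension. With no external load the two internal forces are equal and opposite, magnitude P.
Compatibility of the two members (thermal + elastic change equal): (α₁ − α₂)ΔT = P·[1/(A₁E₁) + 1/(A₂E₂)].
|α₁ − α₂|·ΔT = 16×10⁻⁶ × 193 = 0.003088.
1/(A₁E₁) + 1/(A₂E₂) = 1/(2000×25×10³) + 1/(2475×46×10³) = 2.878×10⁻⁸ N⁻¹.
P = 0.003088 / 2.878×10⁻⁸ = 107300 N = 107.3 kN.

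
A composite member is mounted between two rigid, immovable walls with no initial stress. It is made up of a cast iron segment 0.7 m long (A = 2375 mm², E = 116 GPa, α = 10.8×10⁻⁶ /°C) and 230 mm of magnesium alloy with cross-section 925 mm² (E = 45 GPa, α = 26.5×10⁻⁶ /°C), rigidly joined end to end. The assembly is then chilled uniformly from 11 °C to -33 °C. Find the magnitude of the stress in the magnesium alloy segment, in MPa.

σ ≈ 80.5 MPa (tensile)

If the supports were absent, the total length change would be Σ αᵢΔT Lᵢ = 10.8×10⁻⁶×44×700 + 26.5×10⁻⁶×44×230 = 0.6008 mm.
Since the ends are fixed, an axial force P builds up, equal in every segment, with P · Σ Lᵢ/(AᵢEᵢ) = δ_free.
Σ Lᵢ/(AᵢEᵢ) = 700/(2375×116×10³) + 230/(925×45×10³) = 8.066×10⁻⁶ mm/N.
So P = 0.6008 / 8.066×10⁻⁶ = 74.48 kN, tensile.
σ_{magnesium alloy} = P / A = 74480 / 925 = 80.52 MPa.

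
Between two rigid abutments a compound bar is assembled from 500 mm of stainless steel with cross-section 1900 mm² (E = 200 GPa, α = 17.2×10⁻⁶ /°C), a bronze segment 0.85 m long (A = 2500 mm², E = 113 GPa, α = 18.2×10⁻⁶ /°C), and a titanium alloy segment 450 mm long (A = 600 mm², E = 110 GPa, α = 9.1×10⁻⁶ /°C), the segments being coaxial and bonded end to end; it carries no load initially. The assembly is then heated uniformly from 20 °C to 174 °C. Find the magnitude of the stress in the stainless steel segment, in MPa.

Free thermal expansion of the whole bar: Σ αᵢΔT Lᵢ = 17.2×10⁻⁶×154×500 + 18.2×10⁻⁶×154×850 + 9.1×10⁻⁶×154×450 = 4.337 mm.
The rigid supports impose zero overall length change; the single axial force P common to all segments must satisfy P Σ Lᵢ/(AᵢEᵢ) = δ_free.
The series flexibility is Σ Lᵢ/(AᵢEᵢ) = 500/(1900×200×10³) + 850/(2500×113×10³) + 450/(600×110×10³) = 1.114×10⁻⁵ mm/N.
P = 4.337 / 1.114×10⁻⁵ = 389300 N = 389.3 kN, compressive.
σ_{stainless steel} = P / A = 389300 / 1900 = 204.9 MPa.

σ ≈ 205 MPa (compressive)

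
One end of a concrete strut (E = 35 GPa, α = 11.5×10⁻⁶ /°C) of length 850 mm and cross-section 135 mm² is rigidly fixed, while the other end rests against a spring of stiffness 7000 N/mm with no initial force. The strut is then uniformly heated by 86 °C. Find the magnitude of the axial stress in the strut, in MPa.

σ ≈ 19.3 MPa (compressive)

If the spring were absent the strut would lengthen by αΔT L = 11.5×10⁻⁶ × 86 × 850 = 0.8407 mm.
Let P be the compressive force at the spring. The strut shortens elastically by PL/(AE) and the spring compresses by P/k; together these equal δ_free.
So P = δ_free / [L/(AE) + 1/k] = 0.8407 / [ 850/(135×35×10³) + 1/(7000) ].
P = 0.8407 / 0.0003228 = 2605 N.
σ = P/A = 2605/135 = 19.29 MPa.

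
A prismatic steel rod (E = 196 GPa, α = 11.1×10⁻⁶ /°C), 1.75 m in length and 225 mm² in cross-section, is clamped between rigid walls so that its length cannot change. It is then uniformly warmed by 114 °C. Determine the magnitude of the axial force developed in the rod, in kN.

P ≈ 55.8 kN (compressive)

The ends cannot move, so σ = EαΔT = 196×10³ × 11.1×10⁻⁶ × 114 = 248 MPa.
P = AEαΔT = 225 × 196×10³ × 11.1×10⁻⁶ × 114 = 55.8 kN (compressive).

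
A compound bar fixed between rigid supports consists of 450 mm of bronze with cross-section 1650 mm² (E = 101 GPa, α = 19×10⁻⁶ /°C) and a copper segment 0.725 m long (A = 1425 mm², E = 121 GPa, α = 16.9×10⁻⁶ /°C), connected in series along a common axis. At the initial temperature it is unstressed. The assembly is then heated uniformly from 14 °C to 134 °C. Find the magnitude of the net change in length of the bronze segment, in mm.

If the supports were absent, the total length change would be Σ αᵢΔT Lᵢ = 19×10⁻⁶×120×450 + 16.9×10⁻⁶×120×725 = 2.496 mm.
The walls prevent any net length change, so an axial force P (same in every segment) develops. Compatibility: P · Σ Lᵢ/(AᵢEᵢ) = δ_free.
The series flexibility is Σ Lᵢ/(AᵢEᵢ) = 450/(1650×101×10³) + 725/(1425×121×10³) = 6.905×10⁻⁶ mm/N.
P = 2.496 / 6.905×10⁻⁶ = 361500 N = 361.5 kN, compressive.
For the bronze segment, free thermal change = 19×10⁻⁶×120×450 = 1.026 mm and elastic change from P = 361500×450/(1650×101×10³) = 0.9762 mm; these oppose, so the net change is 0.0498 mm (segment lengthens).

|ΔL| ≈ 0.0498 mm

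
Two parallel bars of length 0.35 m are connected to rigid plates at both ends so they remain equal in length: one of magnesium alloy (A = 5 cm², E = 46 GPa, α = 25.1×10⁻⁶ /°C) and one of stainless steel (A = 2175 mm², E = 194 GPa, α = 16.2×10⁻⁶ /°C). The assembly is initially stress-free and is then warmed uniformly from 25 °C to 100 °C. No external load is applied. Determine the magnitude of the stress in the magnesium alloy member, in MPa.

σ ≈ 29.1 MPa (compressive)

Equilibrium of a rigid end plate with no external load gives equal and opposite internal forces ±P in the two members. Since α_{magnesium alloy} > α_{stainless steel}, heating drives the magnesium alloy into compression and the stainless steel into tension.
Setting the final lengths equal and cancelling L: (α₁ − α₂)ΔT = P/(A₁E₁) + P/(A₂E₂).
|α₁ − α₂|·ΔT = 8.9×10⁻⁶ × 75 = 0.0006675.
1/(A₁E₁) + 1/(A₂E₂) = 1/(500×46×10³) + 1/(2175×194×10³) = 4.585×10⁻⁸ N⁻¹.
P = 0.0006675 / 4.585×10⁻⁸ = 14560 N = 14.56 kN.
σ_{magnesium alloy} = P/A₁ = 14560/500 = 29.12 MPa, compressive.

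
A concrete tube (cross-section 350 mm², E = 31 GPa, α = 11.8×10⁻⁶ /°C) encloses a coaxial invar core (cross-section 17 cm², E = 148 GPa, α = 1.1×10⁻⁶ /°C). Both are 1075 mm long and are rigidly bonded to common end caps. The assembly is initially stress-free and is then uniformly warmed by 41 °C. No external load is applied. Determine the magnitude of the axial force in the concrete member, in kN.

P ≈ 4.56 kN (compressive in the concrete)

The concrete has the larger α, so on heating it would change length more than the invar if both were free. The rigid plates force a common final length, so the concrete is put into compression and the invar into tension, with equal and opposite forces P (no external load).
Setting the final lengths equal and cancelling L: (α₁ − α₂)ΔT = P/(A₁E₁) + P/(A₂E₂).
|α₁ − α₂|·ΔT = 10.7×10⁻⁶ × 41 = 0.0004387.
1/(A₁E₁) + 1/(A₂E₂) = 1/(350×31×10³) + 1/(1700×148×10³) = 9.614×10⁻⁸ N⁻¹.
So P = 0.0004387 / 9.614×10⁻⁸ = 4.563 kN.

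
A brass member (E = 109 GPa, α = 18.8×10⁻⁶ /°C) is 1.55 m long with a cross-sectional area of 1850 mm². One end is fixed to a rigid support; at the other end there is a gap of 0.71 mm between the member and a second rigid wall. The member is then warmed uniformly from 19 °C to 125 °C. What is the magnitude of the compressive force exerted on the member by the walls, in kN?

Free thermal elongation = αΔT L = 18.8×10⁻⁶ × 106 × 1550 = 3.089 mm.
This exceeds the 0.71 mm gap, so the wall pushes back. The portion of expansion that must be recovered elastically is δ_free − gap = 3.089 − 0.71 = 2.379 mm.
Compatibility: PL/(AE) = 2.379 mm, so σ = P/A = E × (2.379/1550) = 167.3 MPa.
Force on the wall = σA = 167.3 × 1850 mm² = 309.5 kN.

P ≈ 309 kN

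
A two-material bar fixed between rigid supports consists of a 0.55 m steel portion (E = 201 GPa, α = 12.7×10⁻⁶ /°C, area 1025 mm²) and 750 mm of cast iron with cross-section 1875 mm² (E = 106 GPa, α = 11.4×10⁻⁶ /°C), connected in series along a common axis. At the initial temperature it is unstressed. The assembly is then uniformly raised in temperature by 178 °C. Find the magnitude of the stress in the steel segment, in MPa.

σ ≈ 419 MPa (compressive)

Free thermal expansion of the whole bar: Σ αᵢΔT Lᵢ = 12.7×10⁻⁶×178×550 + 11.4×10⁻⁶×178×750 = 2.765 mm.
Since the ends are fixed, an axial force P builds up, equal in every segment, with P · Σ Lᵢ/(AᵢEᵢ) = δ_free.
Σ Lᵢ/(AᵢEᵢ) = 550/(1025×201×10³) + 750/(1875×106×10³) = 6.443×10⁻⁶ mm/N.
P = 2.765 / 6.443×10⁻⁶ = 429200 N = 429.2 kN, compressive.
σ_{steel} = P / A = 429200 / 1025 = 418.7 MPa.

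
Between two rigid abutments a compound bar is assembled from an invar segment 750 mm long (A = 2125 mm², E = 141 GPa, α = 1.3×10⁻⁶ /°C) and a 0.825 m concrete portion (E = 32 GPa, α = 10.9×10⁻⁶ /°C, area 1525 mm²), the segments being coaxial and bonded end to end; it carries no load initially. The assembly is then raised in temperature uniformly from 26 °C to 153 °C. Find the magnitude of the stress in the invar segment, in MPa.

σ ≈ 30.7 MPa (compressive)

With the walls removed the bar would change length by δ_free = Σ αᵢΔT Lᵢ = 1.3×10⁻⁶×127×750 + 10.9×10⁻⁶×127×825 = 1.266 mm.
The walls prevent any net length change, so an axial force P (same in every segment) develops. Compatibility: P · Σ Lᵢ/(AᵢEᵢ) = δ_free.
The series flexibility is Σ Lᵢ/(AᵢEᵢ) = 750/(2125×141×10³) + 825/(1525×32×10³) = 1.941×10⁻⁵ mm/N.
So P = 1.266 / 1.941×10⁻⁵ = 65.22 kN, compressive.
σ_{invar} = P / A = 65220 / 2125 = 30.69 MPa.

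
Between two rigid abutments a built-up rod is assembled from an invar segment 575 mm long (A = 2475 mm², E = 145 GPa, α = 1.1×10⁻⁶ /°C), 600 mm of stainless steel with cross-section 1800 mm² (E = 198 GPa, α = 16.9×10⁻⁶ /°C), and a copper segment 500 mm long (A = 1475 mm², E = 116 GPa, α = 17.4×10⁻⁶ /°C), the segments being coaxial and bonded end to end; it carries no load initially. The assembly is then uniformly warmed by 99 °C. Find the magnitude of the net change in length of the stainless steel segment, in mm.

|ΔL| ≈ 0.481 mm

With the walls removed the bar would change length by δ_free = Σ αᵢΔT Lᵢ = 1.1×10⁻⁶×99×575 + 16.9×10⁻⁶×99×600 + 17.4×10⁻⁶×99×500 = 1.928 mm.
Since the ends are fixed, an axial force P builds up, equal in every segment, with P · Σ Lᵢ/(AᵢEᵢ) = δ_free.
The series flexibility is Σ Lᵢ/(AᵢEᵢ) = 575/(2475×145×10³) + 600/(1800×198×10³) + 500/(1475×116×10³) = 6.208×10⁻⁶ mm/N.
P = 1.928 / 6.208×10⁻⁶ = 310500 N = 310.5 kN, compressive.
For the stainless steel segment, free thermal change = 16.9×10⁻⁶×99×600 = 1.004 mm and elastic change from P = 310500×600/(1800×198×10³) = 0.5228 mm; these oppose, so the net change is 0.481 mm (segment lengthens).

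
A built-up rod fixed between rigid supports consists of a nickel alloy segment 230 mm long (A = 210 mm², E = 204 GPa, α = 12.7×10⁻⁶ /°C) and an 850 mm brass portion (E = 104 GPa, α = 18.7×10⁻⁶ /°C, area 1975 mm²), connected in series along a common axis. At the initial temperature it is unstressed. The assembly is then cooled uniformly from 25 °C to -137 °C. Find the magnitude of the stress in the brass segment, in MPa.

σ ≈ 162 MPa (tensile)

With the walls removed the bar would change length by δ_free = Σ αᵢΔT Lᵢ = 12.7×10⁻⁶×162×230 + 18.7×10⁻⁶×162×850 = 3.048 mm.
The rigid supports impose zero overall length change; the single axial force P common to all segments must satisfy P Σ Lᵢ/(AᵢEᵢ) = δ_free.
Σ Lᵢ/(AᵢEᵢ) = 230/(210×204×10³) + 850/(1975×104×10³) = 9.507×10⁻⁶ mm/N.
Hence P = δ_free / Σ(L/AE) = 3.048/9.507×10⁻⁶ = 320.6 kN (tensile).
σ_{brass} = P / A = 320600 / 1975 = 162.3 MPa.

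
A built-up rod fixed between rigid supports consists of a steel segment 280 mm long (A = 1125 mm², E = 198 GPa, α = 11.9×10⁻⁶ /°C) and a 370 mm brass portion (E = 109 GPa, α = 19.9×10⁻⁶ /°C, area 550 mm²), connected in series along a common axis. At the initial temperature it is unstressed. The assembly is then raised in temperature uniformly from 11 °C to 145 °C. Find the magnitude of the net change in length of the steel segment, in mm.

If the supports were absent, the total length change would be Σ αᵢΔT Lᵢ = 11.9×10⁻⁶×134×280 + 19.9×10⁻⁶×134×370 = 1.433 mm.
Since the ends are fixed, an axial force P builds up, equal in every segment, with P · Σ Lᵢ/(AᵢEᵢ) = δ_free.
Σ Lᵢ/(AᵢEᵢ) = 280/(1125×198×10³) + 370/(550×109×10³) = 7.429×10⁻⁶ mm/N.
So P = 1.433 / 7.429×10⁻⁶ = 192.9 kN, compressive.
For the steel segment, free thermal change = 11.9×10⁻⁶×134×280 = 0.4465 mm and elastic change from P = 192900×280/(1125×198×10³) = 0.2425 mm; these oppose, so the net change is 0.204 mm (segment lengthens).

|ΔL| ≈ 0.204 mm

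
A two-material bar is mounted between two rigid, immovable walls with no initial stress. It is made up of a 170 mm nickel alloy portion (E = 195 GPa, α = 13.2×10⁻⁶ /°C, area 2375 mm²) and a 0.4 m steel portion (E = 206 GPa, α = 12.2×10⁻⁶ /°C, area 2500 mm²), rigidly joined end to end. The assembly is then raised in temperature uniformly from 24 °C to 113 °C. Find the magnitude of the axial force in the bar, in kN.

P ≈ 554 kN (compressive)

Free thermal expansion of the whole bar: Σ αᵢΔT Lᵢ = 13.2×10⁻⁶×89×170 + 12.2×10⁻⁶×89×400 = 0.634 mm.
Since the ends are fixed, an axial force P builds up, equal in every segment, with P · Σ Lᵢ/(AᵢEᵢ) = δ_free.
Σ Lᵢ/(AᵢEᵢ) = 170/(2375×195×10³) + 400/(2500×206×10³) = 1.144×10⁻⁶ mm/N.
Hence P = δ_free / Σ(L/AE) = 0.634/1.144×10⁻⁶ = 554.3 kN (compressive).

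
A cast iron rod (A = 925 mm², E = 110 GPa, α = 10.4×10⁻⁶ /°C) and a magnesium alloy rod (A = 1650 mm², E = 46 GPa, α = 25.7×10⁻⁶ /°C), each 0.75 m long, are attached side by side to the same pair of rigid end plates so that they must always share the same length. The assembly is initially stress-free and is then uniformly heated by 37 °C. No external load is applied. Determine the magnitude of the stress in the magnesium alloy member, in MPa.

σ ≈ 14.9 MPa (compressive)

The magnesium alloy has the larger α, so on heating it would change length more than the cast iron if both were free. The rigid plates force a common final length, so the magnesium alloy is put into compression and the cast iron into tension, with equal and opposite forces P (no external load).
Setting the final lengths equal and cancelling L: (α₁ − α₂)ΔT = P/(A₁E₁) + P/(A₂E₂).
|α₁ − α₂|·ΔT = 15.3×10⁻⁶ × 37 = 0.0005661.
1/(A₁E₁) + 1/(A₂E₂) = 1/(925×110×10³) + 1/(1650×46×10³) = 2.3×10⁻⁸ N⁻¹.
P = 0.0005661 / 2.3×10⁻⁸ = 24610 N = 24.61 kN.
σ_{magnesium alloy} = P/A₂ = 24610/1650 = 14.91 MPa, compressive.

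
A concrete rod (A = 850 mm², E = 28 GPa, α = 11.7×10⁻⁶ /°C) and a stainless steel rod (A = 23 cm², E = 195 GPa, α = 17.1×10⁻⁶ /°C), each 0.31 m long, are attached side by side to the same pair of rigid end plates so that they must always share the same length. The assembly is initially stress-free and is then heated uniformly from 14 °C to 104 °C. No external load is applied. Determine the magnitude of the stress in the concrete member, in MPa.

The stainless steel has the larger α, so on heating it would change length more than the concrete if both were free. The rigid plates force a common final length, so the stainless steel is put into compression and the concrete into tension, with equal and opposite forces P (no external load).
Setting the final lengths equal and cancelling L: (α₁ − α₂)ΔT = P/(A₁E₁) + P/(A₂E₂).
|α₁ − α₂|·ΔT = 5.4×10⁻⁶ × 90 = 0.000486.
1/(A₁E₁) + 1/(A₂E₂) = 1/(850×28×10³) + 1/(2300×195×10³) = 4.425×10⁻⁸ N⁻¹.
So P = 0.000486 / 4.425×10⁻⁸ = 10.98 kN.
σ_{concrete} = P/A₁ = 10980/850 = 12.92 MPa, tensile.

σ ≈ 12.9 MPa (tensile)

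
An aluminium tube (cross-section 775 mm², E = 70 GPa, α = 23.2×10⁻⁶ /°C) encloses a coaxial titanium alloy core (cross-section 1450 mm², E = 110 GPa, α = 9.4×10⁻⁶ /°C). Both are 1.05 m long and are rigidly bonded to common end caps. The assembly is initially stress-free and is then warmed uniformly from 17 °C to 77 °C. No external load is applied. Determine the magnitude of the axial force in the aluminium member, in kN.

P ≈ 33.5 kN (compressive in the aluminium)

Equilibrium of a rigid end plate with no external load gives equal and opposite internal forces ±P in the two members. Since α_{aluminium} > α_{titanium alloy}, heating drives the aluminium into compression and the titanium alloy into tension.
Setting the final lengths equal and cancelling L: (α₁ − α₂)ΔT = P/(A₁E₁) + P/(A₂E₂).
|α₁ − α₂|·ΔT = 13.8×10⁻⁶ × 60 = 0.000828.
1/(A₁E₁) + 1/(A₂E₂) = 1/(775×70×10³) + 1/(1450×110×10³) = 2.47×10⁻⁸ N⁻¹.
P = 0.000828 / 2.47×10⁻⁸ = 33520 N = 33.52 kN.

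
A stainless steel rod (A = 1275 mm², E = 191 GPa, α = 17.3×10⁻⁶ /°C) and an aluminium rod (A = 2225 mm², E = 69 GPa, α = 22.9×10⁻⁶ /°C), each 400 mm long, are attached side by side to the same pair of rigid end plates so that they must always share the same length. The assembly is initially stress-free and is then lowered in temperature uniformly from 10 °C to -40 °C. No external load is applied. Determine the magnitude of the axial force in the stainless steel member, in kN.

P ≈ 26.4 kN (compressive in the stainless steel)

Equilibrium of a rigid end plate with no external load gives equal and opposite internal forces ±P in the two members. Since α_{aluminium} > α_{stainless steel}, cooling drives the aluminium into tension and the stainless steel into compression.
Equating the net (thermal + elastic) strains gives |α₁ − α₂|·ΔT = P·[1/(A₁E₁) + 1/(A₂E₂)].
|α₁ − α₂|·ΔT = 5.6×10⁻⁶ × 50 = 0.00028.
1/(A₁E₁) + 1/(A₂E₂) = 1/(1275×191×10³) + 1/(2225×69×10³) = 1.062×10⁻⁸ N⁻¹.
P = 0.00028 / 1.062×10⁻⁸ = 26370 N = 26.37 kN.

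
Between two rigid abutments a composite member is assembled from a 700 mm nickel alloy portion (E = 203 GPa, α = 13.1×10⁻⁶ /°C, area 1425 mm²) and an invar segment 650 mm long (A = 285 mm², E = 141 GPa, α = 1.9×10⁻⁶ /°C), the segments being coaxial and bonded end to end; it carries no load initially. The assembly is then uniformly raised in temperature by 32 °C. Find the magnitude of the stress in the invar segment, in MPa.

If the supports were absent, the total length change would be Σ αᵢΔT Lᵢ = 13.1×10⁻⁶×32×700 + 1.9×10⁻⁶×32×650 = 0.333 mm.
The rigid supports impose zero overall length change; the single axial force P common to all segments must satisfy P Σ Lᵢ/(AᵢEᵢ) = δ_free.
Σ Lᵢ/(AᵢEᵢ) = 700/(1425×203×10³) + 650/(285×141×10³) = 1.86×10⁻⁵ mm/N.
Hence P = δ_free / Σ(L/AE) = 0.333/1.86×10⁻⁵ = 17.91 kN (compressive).
σ_{invar} = P / A = 17910 / 285 = 62.83 MPa.

σ ≈ 62.8 MPa (compressive)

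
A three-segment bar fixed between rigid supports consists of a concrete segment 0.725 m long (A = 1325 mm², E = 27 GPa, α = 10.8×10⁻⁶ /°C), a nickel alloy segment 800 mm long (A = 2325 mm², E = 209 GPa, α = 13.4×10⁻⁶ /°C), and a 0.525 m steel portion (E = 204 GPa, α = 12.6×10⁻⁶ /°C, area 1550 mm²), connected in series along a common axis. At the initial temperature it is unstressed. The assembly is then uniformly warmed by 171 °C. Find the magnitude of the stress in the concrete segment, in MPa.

σ ≈ 138 MPa (compressive)

With the walls removed the bar would change length by δ_free = Σ αᵢΔT Lᵢ = 10.8×10⁻⁶×171×725 + 13.4×10⁻⁶×171×800 + 12.6×10⁻⁶×171×525 = 4.303 mm.
Since the ends are fixed, an axial force P builds up, equal in every segment, with P · Σ Lᵢ/(AᵢEᵢ) = δ_free.
The series flexibility is Σ Lᵢ/(AᵢEᵢ) = 725/(1325×27×10³) + 800/(2325×209×10³) + 525/(1550×204×10³) = 2.357×10⁻⁵ mm/N.
Hence P = δ_free / Σ(L/AE) = 4.303/2.357×10⁻⁵ = 182.6 kN (compressive).
σ_{concrete} = P / A = 182600 / 1325 = 137.8 MPa.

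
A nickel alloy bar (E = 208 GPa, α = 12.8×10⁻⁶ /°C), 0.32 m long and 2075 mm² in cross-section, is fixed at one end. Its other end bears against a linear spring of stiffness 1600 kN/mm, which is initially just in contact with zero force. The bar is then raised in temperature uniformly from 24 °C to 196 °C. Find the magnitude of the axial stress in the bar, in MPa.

Free thermal expansion: δ_free = αΔT L = 12.8×10⁻⁶ × 172 × 320 = 0.7045 mm.
Let P be the compressive force at the spring. The bar shortens elastically by PL/(AE) and the spring compresses by P/k; together these equal δ_free.
So P = δ_free / [L/(AE) + 1/k] = 0.7045 / [ 320/(2075×208×10³) + 1/(1600×10³) ].
P = 0.7045 / 1.366×10⁻⁶ = 515600 N.
σ = P/A = 515600/2075 = 248.5 MPa.

σ ≈ 248 MPa (compressive)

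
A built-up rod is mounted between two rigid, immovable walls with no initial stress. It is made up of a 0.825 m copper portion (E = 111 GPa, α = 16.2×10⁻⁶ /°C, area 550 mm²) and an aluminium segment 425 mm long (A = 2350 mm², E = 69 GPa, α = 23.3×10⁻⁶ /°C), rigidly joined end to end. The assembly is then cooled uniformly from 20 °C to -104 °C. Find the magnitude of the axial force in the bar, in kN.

With the walls removed the bar would change length by δ_free = Σ αᵢΔT Lᵢ = 16.2×10⁻⁶×124×825 + 23.3×10⁻⁶×124×425 = 2.885 mm.
The walls prevent any net length change, so an axial force P (same in every segment) develops. Compatibility: P · Σ Lᵢ/(AᵢEᵢ) = δ_free.
The series flexibility is Σ Lᵢ/(AᵢEᵢ) = 825/(550×111×10³) + 425/(2350×69×10³) = 1.613×10⁻⁵ mm/N.
P = 2.885 / 1.613×10⁻⁵ = 178800 N = 178.8 kN, tensile.

P ≈ 179 kN (tensile)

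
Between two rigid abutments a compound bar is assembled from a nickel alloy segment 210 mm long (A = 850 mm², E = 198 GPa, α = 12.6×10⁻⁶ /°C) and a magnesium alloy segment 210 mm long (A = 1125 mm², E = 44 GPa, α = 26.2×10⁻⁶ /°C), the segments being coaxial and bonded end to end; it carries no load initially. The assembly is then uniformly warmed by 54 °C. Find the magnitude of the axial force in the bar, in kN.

P ≈ 80.1 kN (compressive)

Free thermal expansion of the whole bar: Σ αᵢΔT Lᵢ = 12.6×10⁻⁶×54×210 + 26.2×10⁻⁶×54×210 = 0.44 mm.
The rigid supports impose zero overall length change; the single axial force P common to all segments must satisfy P Σ Lᵢ/(AᵢEᵢ) = δ_free.
The series flexibility is Σ Lᵢ/(AᵢEᵢ) = 210/(850×198×10³) + 210/(1125×44×10³) = 5.49×10⁻⁶ mm/N.
Hence P = δ_free / Σ(L/AE) = 0.44/5.49×10⁻⁶ = 80.14 kN (compressive).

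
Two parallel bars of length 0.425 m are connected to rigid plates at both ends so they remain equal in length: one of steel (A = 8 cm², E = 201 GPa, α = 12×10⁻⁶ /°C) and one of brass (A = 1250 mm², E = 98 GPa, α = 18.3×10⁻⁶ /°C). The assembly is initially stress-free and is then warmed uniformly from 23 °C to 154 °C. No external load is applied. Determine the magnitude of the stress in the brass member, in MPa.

σ ≈ 45.9 MPa (compressive)

The brass has the larger α, so on heating it would change length more than the steel if both were free. The rigid plates force a common final length, so the brass is put into compression and the steel into tension, with equal and opposite forces P (no external load).
Setting the final lengths equal and cancelling L: (α₁ − α₂)ΔT = P/(A₁E₁) + P/(A₂E₂).
|α₁ − α₂|·ΔT = 6.3×10⁻⁶ × 131 = 0.0008253.
1/(A₁E₁) + 1/(A₂E₂) = 1/(800×201×10³) + 1/(1250×98×10³) = 1.438×10⁻⁸ N⁻¹.
So P = 0.0008253 / 1.438×10⁻⁸ = 57.38 kN.
σ_{brass} = P/A₂ = 57380/1250 = 45.91 MPa, compressive.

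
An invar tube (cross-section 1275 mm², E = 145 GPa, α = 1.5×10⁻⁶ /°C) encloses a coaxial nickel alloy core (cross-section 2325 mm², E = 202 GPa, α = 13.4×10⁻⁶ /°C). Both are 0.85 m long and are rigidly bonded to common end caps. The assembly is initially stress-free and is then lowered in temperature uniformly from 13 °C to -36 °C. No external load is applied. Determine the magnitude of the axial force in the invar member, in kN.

The nickel alloy has the larger α, so on cooling it would change length more than the invar if both were free. The rigid plates force a common final length, so the nickel alloy is put into tension and the invar into compression, with equal and opposite forces P (no external load).
Setting the final lengths equal and cancelling L: (α₁ − α₂)ΔT = P/(A₁E₁) + P/(A₂E₂).
|α₁ − α₂|·ΔT = 11.9×10⁻⁶ × 49 = 0.0005831.
1/(A₁E₁) + 1/(A₂E₂) = 1/(1275×145×10³) + 1/(2325×202×10³) = 7.538×10⁻⁹ N⁻¹.
So P = 0.0005831 / 7.538×10⁻⁹ = 77.35 kN.

P ≈ 77.4 kN (compressive in the invar)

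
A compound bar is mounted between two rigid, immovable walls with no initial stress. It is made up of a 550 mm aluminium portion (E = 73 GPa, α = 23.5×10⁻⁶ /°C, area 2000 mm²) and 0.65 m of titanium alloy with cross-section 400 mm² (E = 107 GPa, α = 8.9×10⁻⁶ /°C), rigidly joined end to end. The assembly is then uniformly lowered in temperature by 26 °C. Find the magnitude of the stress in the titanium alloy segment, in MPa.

σ ≈ 64.2 MPa (tensile)

If the supports were absent, the total length change would be Σ αᵢΔT Lᵢ = 23.5×10⁻⁶×26×550 + 8.9×10⁻⁶×26×650 = 0.4865 mm.
The rigid supports impose zero overall length change; the single axial force P common to all segments must satisfy P Σ Lᵢ/(AᵢEᵢ) = δ_free.
The series flexibility is Σ Lᵢ/(AᵢEᵢ) = 550/(2000×73×10³) + 650/(400×107×10³) = 1.895×10⁻⁵ mm/N.
P = 0.4865 / 1.895×10⁻⁵ = 25670 N = 25.67 kN, tensile.
σ_{titanium alloy} = P / A = 25670 / 400 = 64.16 MPa.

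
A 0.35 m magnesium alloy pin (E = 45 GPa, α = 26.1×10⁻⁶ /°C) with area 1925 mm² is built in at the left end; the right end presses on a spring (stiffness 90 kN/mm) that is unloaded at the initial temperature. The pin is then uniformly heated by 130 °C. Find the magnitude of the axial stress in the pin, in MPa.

Free thermal expansion: δ_free = αΔT L = 26.1×10⁻⁶ × 130 × 350 = 1.188 mm.
Let P be the compressive force at the spring. The pin shortens elastically by PL/(AE) and the spring compresses by P/k; together these equal δ_free.
So P = δ_free / [L/(AE) + 1/k] = 1.188 / [ 350/(1925×45×10³) + 1/(90×10³) ].
P = 1.188 / 1.515×10⁻⁵ = 78380 N.
σ = P/A = 78380/1925 = 40.72 MPa.

σ ≈ 40.7 MPa (compressive)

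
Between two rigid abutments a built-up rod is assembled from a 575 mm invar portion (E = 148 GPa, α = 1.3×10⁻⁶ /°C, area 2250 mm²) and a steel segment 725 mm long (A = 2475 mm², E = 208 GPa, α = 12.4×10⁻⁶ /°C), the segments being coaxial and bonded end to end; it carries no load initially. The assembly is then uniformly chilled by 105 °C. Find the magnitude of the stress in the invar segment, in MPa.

With the walls removed the bar would change length by δ_free = Σ αᵢΔT Lᵢ = 1.3×10⁻⁶×105×575 + 12.4×10⁻⁶×105×725 = 1.022 mm.
The walls prevent any net length change, so an axial force P (same in every segment) develops. Compatibility: P · Σ Lᵢ/(AᵢEᵢ) = δ_free.
The series flexibility is Σ Lᵢ/(AᵢEᵢ) = 575/(2250×148×10³) + 725/(2475×208×10³) = 3.135×10⁻⁶ mm/N.
P = 1.022 / 3.135×10⁻⁶ = 326100 N = 326.1 kN, tensile.
σ_{invar} = P / A = 326100 / 2250 = 144.9 MPa.

σ ≈ 145 MPa (tensile)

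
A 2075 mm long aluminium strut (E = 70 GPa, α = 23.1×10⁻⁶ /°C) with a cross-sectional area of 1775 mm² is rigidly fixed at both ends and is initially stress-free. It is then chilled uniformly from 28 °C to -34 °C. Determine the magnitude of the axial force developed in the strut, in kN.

Full restraint means ε = 0, so the stress is σ = EαΔT = 70×10³ × 23.1×10⁻⁶ × 62 = 100.3 MPa.
Axial force P = σA = 100.3 × 1775 = 178000 N = 178 kN, tensile.

P ≈ 178 kN (tensile)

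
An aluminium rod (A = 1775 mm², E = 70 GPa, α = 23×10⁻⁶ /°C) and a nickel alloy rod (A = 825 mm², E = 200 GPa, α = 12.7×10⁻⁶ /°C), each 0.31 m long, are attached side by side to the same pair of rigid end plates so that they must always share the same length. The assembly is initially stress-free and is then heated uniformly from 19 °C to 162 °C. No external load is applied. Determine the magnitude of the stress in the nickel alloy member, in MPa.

Both members must finish at the same length. With the larger α, the aluminium tends to over-expand; the plates restrain it, putting the aluminium in compression and the nickel alloy in tension. With no external load the two internal forces are equal and opposite, magnitude P.
Equating the net (thermal + elastic) strains gives |α₁ − α₂|·ΔT = P·[1/(A₁E₁) + 1/(A₂E₂)].
|α₁ − α₂|·ΔT = 10.3×10⁻⁶ × 143 = 0.001473.
1/(A₁E₁) + 1/(A₂E₂) = 1/(1775×70×10³) + 1/(825×200×10³) = 1.411×10⁻⁸ N⁻¹.
P = 0.001473 / 1.411×10⁻⁸ = 104400 N = 104.4 kN.
σ_{nickel alloy} = P/A₂ = 104400/825 = 126.5 MPa, tensile.

σ ≈ 127 MPa (tensile)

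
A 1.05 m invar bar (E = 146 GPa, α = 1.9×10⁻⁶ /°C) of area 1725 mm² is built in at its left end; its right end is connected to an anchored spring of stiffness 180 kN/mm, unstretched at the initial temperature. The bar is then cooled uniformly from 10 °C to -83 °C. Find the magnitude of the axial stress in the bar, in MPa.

The unrestrained thermal change is αΔT L = 1.9×10⁻⁶ × 93 × 1050 = 0.1855 mm.
Let P be the tensile force in the spring. The bar extends elastically by PL/(AE) and the spring stretches by P/k; together these equal δ_free.
P [ L/(AE) + 1/k ] = δ_free → P [ 1050/(1725×146×10³) + 1/(180×10³) ] = 0.1855.
P = 0.1855 / 9.725×10⁻⁶ = 19080 N.
σ = P/A = 19080/1725 = 11.06 MPa.

σ ≈ 11.1 MPa (tensile)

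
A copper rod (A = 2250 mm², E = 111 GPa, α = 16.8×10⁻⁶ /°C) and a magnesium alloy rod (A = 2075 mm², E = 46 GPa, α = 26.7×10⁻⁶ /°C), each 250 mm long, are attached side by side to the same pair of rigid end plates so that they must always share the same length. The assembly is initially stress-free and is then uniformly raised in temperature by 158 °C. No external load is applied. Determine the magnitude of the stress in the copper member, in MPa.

σ ≈ 48 MPa (tensile)

The magnesium alloy has the larger α, so on heating it would change length more than the copper if both were free. The rigid plates force a common final length, so the magnesium alloy is put into compression and the copper into tension, with equal and opposite forces P (no external load).
Compatibility of the two members (thermal + elastic change equal): (α₁ − α₂)ΔT = P·[1/(A₁E₁) + 1/(A₂E₂)].
|α₁ − α₂|·ΔT = 9.9×10⁻⁶ × 158 = 0.001564.
1/(A₁E₁) + 1/(A₂E₂) = 1/(2250×111×10³) + 1/(2075×46×10³) = 1.448×10⁻⁸ N⁻¹.
So P = 0.001564 / 1.448×10⁻⁸ = 108 kN.
σ_{copper} = P/A₁ = 108000/2250 = 48.01 MPa, tensile.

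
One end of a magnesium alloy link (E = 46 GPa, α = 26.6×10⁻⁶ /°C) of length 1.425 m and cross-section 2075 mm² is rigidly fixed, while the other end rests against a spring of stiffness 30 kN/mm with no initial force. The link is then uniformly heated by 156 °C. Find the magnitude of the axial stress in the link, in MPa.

Free thermal expansion: δ_free = αΔT L = 26.6×10⁻⁶ × 156 × 1425 = 5.913 mm.
Let P be the compressive force at the spring. The link shortens elastically by PL/(AE) and the spring compresses by P/k; together these equal δ_free.
P [ L/(AE) + 1/k ] = δ_free → P [ 1425/(2075×46×10³) + 1/(30×10³) ] = 5.913.
P = 5.913 / 4.826×10⁻⁵ = 122500 N.
σ = P/A = 122500/2075 = 59.05 MPa.

σ ≈ 59 MPa (compressive)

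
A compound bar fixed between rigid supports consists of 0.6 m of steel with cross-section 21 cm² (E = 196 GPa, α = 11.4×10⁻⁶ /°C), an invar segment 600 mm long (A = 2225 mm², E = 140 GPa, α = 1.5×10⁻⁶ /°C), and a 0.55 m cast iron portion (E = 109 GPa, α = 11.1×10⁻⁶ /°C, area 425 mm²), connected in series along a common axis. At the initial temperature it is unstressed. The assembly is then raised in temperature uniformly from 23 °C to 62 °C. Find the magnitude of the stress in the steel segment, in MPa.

Free thermal expansion of the whole bar: Σ αᵢΔT Lᵢ = 11.4×10⁻⁶×39×600 + 1.5×10⁻⁶×39×600 + 11.1×10⁻⁶×39×550 = 0.54 mm.
The walls prevent any net length change, so an axial force P (same in every segment) develops. Compatibility: P · Σ Lᵢ/(AᵢEᵢ) = δ_free.
Σ Lᵢ/(AᵢEᵢ) = 600/(2100×196×10³) + 600/(2225×140×10³) + 550/(425×109×10³) = 1.526×10⁻⁵ mm/N.
So P = 0.54 / 1.526×10⁻⁵ = 35.39 kN, compressive.
σ_{steel} = P / A = 35390 / 2100 = 16.85 MPa.

σ ≈ 16.9 MPa (compressive)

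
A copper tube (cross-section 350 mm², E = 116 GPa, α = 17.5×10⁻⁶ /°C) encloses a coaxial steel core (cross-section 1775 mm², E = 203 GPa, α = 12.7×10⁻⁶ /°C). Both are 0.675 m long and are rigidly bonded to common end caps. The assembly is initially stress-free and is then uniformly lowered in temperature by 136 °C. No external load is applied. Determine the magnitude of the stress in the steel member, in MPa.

σ ≈ 13.4 MPa (compressive)

Both members must finish at the same length. With the larger α, the copper tends to over-contract; the plates restrain it, putting the copper in tension and the steel in compression. With no external load the two internal forces are equal and opposite, magnitude P.
Equating the net (thermal + elastic) strains gives |α₁ − α₂|·ΔT = P·[1/(A₁E₁) + 1/(A₂E₂)].
|α₁ − α₂|·ΔT = 4.8×10⁻⁶ × 136 = 0.0006528.
1/(A₁E₁) + 1/(A₂E₂) = 1/(350×116×10³) + 1/(1775×203×10³) = 2.741×10⁻⁸ N⁻¹.
So P = 0.0006528 / 2.741×10⁻⁸ = 23.82 kN.
σ_{steel} = P/A₂ = 23820/1775 = 13.42 MPa, compressive.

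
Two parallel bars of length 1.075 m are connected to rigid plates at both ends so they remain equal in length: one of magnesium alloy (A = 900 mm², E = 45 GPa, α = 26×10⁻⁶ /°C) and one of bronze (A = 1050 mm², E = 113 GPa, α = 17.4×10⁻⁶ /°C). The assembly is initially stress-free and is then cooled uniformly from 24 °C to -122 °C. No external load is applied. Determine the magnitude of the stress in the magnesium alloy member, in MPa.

σ ≈ 42.1 MPa (tensile)

Both members must finish at the same length. With the larger α, the magnesium alloy tends to over-contract; the plates restrain it, putting the magnesium alloy in tension and the bronze in compression. With no external load the two internal forces are equal and opposite, magnitude P.
Compatibility of the two members (thermal + elastic change equal): (α₁ − α₂)ΔT = P·[1/(A₁E₁) + 1/(A₂E₂)].
|α₁ − α₂|·ΔT = 8.6×10⁻⁶ × 146 = 0.001256.
1/(A₁E₁) + 1/(A₂E₂) = 1/(900×45×10³) + 1/(1050×113×10³) = 3.312×10⁻⁸ N⁻¹.
So P = 0.001256 / 3.312×10⁻⁸ = 37.91 kN.
σ_{magnesium alloy} = P/A₁ = 37910/900 = 42.12 MPa, tensile.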